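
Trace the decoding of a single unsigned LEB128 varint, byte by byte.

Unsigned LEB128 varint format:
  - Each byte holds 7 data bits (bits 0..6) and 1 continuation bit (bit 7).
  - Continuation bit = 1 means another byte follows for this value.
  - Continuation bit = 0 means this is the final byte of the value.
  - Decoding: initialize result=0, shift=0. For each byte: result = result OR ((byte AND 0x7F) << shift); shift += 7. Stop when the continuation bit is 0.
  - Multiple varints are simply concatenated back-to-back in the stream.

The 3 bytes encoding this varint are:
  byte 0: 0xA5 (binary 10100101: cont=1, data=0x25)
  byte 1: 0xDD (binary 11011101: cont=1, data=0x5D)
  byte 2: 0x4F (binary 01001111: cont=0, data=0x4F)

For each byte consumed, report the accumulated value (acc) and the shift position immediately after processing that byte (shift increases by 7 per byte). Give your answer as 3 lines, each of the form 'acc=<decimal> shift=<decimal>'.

byte 0=0xA5: payload=0x25=37, contrib = 37<<0 = 37; acc -> 37, shift -> 7
byte 1=0xDD: payload=0x5D=93, contrib = 93<<7 = 11904; acc -> 11941, shift -> 14
byte 2=0x4F: payload=0x4F=79, contrib = 79<<14 = 1294336; acc -> 1306277, shift -> 21

Answer: acc=37 shift=7
acc=11941 shift=14
acc=1306277 shift=21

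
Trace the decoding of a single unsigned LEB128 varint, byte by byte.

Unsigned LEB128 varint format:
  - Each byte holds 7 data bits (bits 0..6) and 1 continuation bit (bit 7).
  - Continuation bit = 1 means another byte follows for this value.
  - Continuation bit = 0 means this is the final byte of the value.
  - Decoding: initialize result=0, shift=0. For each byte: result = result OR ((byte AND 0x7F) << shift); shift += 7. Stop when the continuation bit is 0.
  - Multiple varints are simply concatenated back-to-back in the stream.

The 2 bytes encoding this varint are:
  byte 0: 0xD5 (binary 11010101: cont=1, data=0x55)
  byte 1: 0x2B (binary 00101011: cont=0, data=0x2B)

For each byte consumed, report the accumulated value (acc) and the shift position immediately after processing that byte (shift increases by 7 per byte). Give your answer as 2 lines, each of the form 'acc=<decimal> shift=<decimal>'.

byte 0=0xD5: payload=0x55=85, contrib = 85<<0 = 85; acc -> 85, shift -> 7
byte 1=0x2B: payload=0x2B=43, contrib = 43<<7 = 5504; acc -> 5589, shift -> 14

Answer: acc=85 shift=7
acc=5589 shift=14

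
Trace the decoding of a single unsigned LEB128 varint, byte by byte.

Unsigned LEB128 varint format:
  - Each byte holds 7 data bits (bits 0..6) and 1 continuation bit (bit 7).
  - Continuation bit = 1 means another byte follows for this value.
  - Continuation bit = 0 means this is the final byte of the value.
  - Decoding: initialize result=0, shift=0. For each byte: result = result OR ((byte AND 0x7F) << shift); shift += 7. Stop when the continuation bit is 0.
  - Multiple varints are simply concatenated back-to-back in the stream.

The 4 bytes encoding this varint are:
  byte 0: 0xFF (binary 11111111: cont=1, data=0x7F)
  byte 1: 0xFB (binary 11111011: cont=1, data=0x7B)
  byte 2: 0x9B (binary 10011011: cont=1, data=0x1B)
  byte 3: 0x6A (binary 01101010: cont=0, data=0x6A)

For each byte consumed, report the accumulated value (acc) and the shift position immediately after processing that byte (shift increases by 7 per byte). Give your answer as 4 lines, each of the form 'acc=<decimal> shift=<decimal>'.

byte 0=0xFF: payload=0x7F=127, contrib = 127<<0 = 127; acc -> 127, shift -> 7
byte 1=0xFB: payload=0x7B=123, contrib = 123<<7 = 15744; acc -> 15871, shift -> 14
byte 2=0x9B: payload=0x1B=27, contrib = 27<<14 = 442368; acc -> 458239, shift -> 21
byte 3=0x6A: payload=0x6A=106, contrib = 106<<21 = 222298112; acc -> 222756351, shift -> 28

Answer: acc=127 shift=7
acc=15871 shift=14
acc=458239 shift=21
acc=222756351 shift=28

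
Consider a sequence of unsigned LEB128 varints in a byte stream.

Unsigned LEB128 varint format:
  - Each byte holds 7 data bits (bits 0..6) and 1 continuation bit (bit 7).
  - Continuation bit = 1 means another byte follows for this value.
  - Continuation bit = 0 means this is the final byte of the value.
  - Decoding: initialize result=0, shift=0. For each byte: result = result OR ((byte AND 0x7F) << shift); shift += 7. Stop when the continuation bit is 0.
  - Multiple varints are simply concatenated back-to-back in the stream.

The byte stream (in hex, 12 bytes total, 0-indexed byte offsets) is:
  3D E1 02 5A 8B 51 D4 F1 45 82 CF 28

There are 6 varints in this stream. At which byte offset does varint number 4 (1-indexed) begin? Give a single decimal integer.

Answer: 4

Derivation:
  byte[0]=0x3D cont=0 payload=0x3D=61: acc |= 61<<0 -> acc=61 shift=7 [end]
Varint 1: bytes[0:1] = 3D -> value 61 (1 byte(s))
  byte[1]=0xE1 cont=1 payload=0x61=97: acc |= 97<<0 -> acc=97 shift=7
  byte[2]=0x02 cont=0 payload=0x02=2: acc |= 2<<7 -> acc=353 shift=14 [end]
Varint 2: bytes[1:3] = E1 02 -> value 353 (2 byte(s))
  byte[3]=0x5A cont=0 payload=0x5A=90: acc |= 90<<0 -> acc=90 shift=7 [end]
Varint 3: bytes[3:4] = 5A -> value 90 (1 byte(s))
  byte[4]=0x8B cont=1 payload=0x0B=11: acc |= 11<<0 -> acc=11 shift=7
  byte[5]=0x51 cont=0 payload=0x51=81: acc |= 81<<7 -> acc=10379 shift=14 [end]
Varint 4: bytes[4:6] = 8B 51 -> value 10379 (2 byte(s))
  byte[6]=0xD4 cont=1 payload=0x54=84: acc |= 84<<0 -> acc=84 shift=7
  byte[7]=0xF1 cont=1 payload=0x71=113: acc |= 113<<7 -> acc=14548 shift=14
  byte[8]=0x45 cont=0 payload=0x45=69: acc |= 69<<14 -> acc=1145044 shift=21 [end]
Varint 5: bytes[6:9] = D4 F1 45 -> value 1145044 (3 byte(s))
  byte[9]=0x82 cont=1 payload=0x02=2: acc |= 2<<0 -> acc=2 shift=7
  byte[10]=0xCF cont=1 payload=0x4F=79: acc |= 79<<7 -> acc=10114 shift=14
  byte[11]=0x28 cont=0 payload=0x28=40: acc |= 40<<14 -> acc=665474 shift=21 [end]
Varint 6: bytes[9:12] = 82 CF 28 -> value 665474 (3 byte(s))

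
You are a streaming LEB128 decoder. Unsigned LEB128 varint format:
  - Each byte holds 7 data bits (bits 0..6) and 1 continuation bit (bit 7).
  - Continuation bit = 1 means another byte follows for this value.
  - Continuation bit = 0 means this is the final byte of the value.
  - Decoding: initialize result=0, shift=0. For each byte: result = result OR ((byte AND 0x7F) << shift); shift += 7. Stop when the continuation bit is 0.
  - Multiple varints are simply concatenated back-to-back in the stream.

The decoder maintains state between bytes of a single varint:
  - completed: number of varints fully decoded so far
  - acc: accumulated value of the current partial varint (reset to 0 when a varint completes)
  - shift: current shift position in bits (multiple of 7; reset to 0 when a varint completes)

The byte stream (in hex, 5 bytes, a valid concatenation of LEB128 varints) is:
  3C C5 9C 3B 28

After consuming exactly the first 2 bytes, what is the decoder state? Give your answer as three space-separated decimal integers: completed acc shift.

Answer: 1 69 7

Derivation:
byte[0]=0x3C cont=0 payload=0x3C: varint #1 complete (value=60); reset -> completed=1 acc=0 shift=0
byte[1]=0xC5 cont=1 payload=0x45: acc |= 69<<0 -> completed=1 acc=69 shift=7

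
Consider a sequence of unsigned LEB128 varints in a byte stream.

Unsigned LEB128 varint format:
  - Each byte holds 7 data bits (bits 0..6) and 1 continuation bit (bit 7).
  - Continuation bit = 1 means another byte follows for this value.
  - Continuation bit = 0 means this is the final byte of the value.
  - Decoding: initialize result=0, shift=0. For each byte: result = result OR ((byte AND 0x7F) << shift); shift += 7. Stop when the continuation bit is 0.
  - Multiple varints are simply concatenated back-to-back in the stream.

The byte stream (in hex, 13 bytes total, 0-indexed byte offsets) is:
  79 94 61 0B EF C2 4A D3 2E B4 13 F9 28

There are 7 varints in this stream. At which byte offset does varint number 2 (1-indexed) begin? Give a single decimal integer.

  byte[0]=0x79 cont=0 payload=0x79=121: acc |= 121<<0 -> acc=121 shift=7 [end]
Varint 1: bytes[0:1] = 79 -> value 121 (1 byte(s))
  byte[1]=0x94 cont=1 payload=0x14=20: acc |= 20<<0 -> acc=20 shift=7
  byte[2]=0x61 cont=0 payload=0x61=97: acc |= 97<<7 -> acc=12436 shift=14 [end]
Varint 2: bytes[1:3] = 94 61 -> value 12436 (2 byte(s))
  byte[3]=0x0B cont=0 payload=0x0B=11: acc |= 11<<0 -> acc=11 shift=7 [end]
Varint 3: bytes[3:4] = 0B -> value 11 (1 byte(s))
  byte[4]=0xEF cont=1 payload=0x6F=111: acc |= 111<<0 -> acc=111 shift=7
  byte[5]=0xC2 cont=1 payload=0x42=66: acc |= 66<<7 -> acc=8559 shift=14
  byte[6]=0x4A cont=0 payload=0x4A=74: acc |= 74<<14 -> acc=1220975 shift=21 [end]
Varint 4: bytes[4:7] = EF C2 4A -> value 1220975 (3 byte(s))
  byte[7]=0xD3 cont=1 payload=0x53=83: acc |= 83<<0 -> acc=83 shift=7
  byte[8]=0x2E cont=0 payload=0x2E=46: acc |= 46<<7 -> acc=5971 shift=14 [end]
Varint 5: bytes[7:9] = D3 2E -> value 5971 (2 byte(s))
  byte[9]=0xB4 cont=1 payload=0x34=52: acc |= 52<<0 -> acc=52 shift=7
  byte[10]=0x13 cont=0 payload=0x13=19: acc |= 19<<7 -> acc=2484 shift=14 [end]
Varint 6: bytes[9:11] = B4 13 -> value 2484 (2 byte(s))
  byte[11]=0xF9 cont=1 payload=0x79=121: acc |= 121<<0 -> acc=121 shift=7
  byte[12]=0x28 cont=0 payload=0x28=40: acc |= 40<<7 -> acc=5241 shift=14 [end]
Varint 7: bytes[11:13] = F9 28 -> value 5241 (2 byte(s))

Answer: 1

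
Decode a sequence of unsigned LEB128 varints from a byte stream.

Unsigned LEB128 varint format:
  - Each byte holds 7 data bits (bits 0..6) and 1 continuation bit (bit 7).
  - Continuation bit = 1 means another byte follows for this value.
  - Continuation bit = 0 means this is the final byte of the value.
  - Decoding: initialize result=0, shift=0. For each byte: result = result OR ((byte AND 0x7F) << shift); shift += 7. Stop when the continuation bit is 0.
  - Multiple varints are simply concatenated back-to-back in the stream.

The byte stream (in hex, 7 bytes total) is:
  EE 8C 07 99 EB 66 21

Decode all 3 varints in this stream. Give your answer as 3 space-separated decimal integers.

  byte[0]=0xEE cont=1 payload=0x6E=110: acc |= 110<<0 -> acc=110 shift=7
  byte[1]=0x8C cont=1 payload=0x0C=12: acc |= 12<<7 -> acc=1646 shift=14
  byte[2]=0x07 cont=0 payload=0x07=7: acc |= 7<<14 -> acc=116334 shift=21 [end]
Varint 1: bytes[0:3] = EE 8C 07 -> value 116334 (3 byte(s))
  byte[3]=0x99 cont=1 payload=0x19=25: acc |= 25<<0 -> acc=25 shift=7
  byte[4]=0xEB cont=1 payload=0x6B=107: acc |= 107<<7 -> acc=13721 shift=14
  byte[5]=0x66 cont=0 payload=0x66=102: acc |= 102<<14 -> acc=1684889 shift=21 [end]
Varint 2: bytes[3:6] = 99 EB 66 -> value 1684889 (3 byte(s))
  byte[6]=0x21 cont=0 payload=0x21=33: acc |= 33<<0 -> acc=33 shift=7 [end]
Varint 3: bytes[6:7] = 21 -> value 33 (1 byte(s))

Answer: 116334 1684889 33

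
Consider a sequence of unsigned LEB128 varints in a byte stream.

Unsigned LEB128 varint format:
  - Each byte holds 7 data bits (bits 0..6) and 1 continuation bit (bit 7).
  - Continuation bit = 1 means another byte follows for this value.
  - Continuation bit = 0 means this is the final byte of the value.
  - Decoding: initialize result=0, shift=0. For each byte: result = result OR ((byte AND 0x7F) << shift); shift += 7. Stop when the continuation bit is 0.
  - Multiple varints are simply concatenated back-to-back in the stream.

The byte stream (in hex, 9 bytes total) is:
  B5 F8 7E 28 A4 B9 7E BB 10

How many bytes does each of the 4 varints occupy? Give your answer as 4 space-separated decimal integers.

  byte[0]=0xB5 cont=1 payload=0x35=53: acc |= 53<<0 -> acc=53 shift=7
  byte[1]=0xF8 cont=1 payload=0x78=120: acc |= 120<<7 -> acc=15413 shift=14
  byte[2]=0x7E cont=0 payload=0x7E=126: acc |= 126<<14 -> acc=2079797 shift=21 [end]
Varint 1: bytes[0:3] = B5 F8 7E -> value 2079797 (3 byte(s))
  byte[3]=0x28 cont=0 payload=0x28=40: acc |= 40<<0 -> acc=40 shift=7 [end]
Varint 2: bytes[3:4] = 28 -> value 40 (1 byte(s))
  byte[4]=0xA4 cont=1 payload=0x24=36: acc |= 36<<0 -> acc=36 shift=7
  byte[5]=0xB9 cont=1 payload=0x39=57: acc |= 57<<7 -> acc=7332 shift=14
  byte[6]=0x7E cont=0 payload=0x7E=126: acc |= 126<<14 -> acc=2071716 shift=21 [end]
Varint 3: bytes[4:7] = A4 B9 7E -> value 2071716 (3 byte(s))
  byte[7]=0xBB cont=1 payload=0x3B=59: acc |= 59<<0 -> acc=59 shift=7
  byte[8]=0x10 cont=0 payload=0x10=16: acc |= 16<<7 -> acc=2107 shift=14 [end]
Varint 4: bytes[7:9] = BB 10 -> value 2107 (2 byte(s))

Answer: 3 1 3 2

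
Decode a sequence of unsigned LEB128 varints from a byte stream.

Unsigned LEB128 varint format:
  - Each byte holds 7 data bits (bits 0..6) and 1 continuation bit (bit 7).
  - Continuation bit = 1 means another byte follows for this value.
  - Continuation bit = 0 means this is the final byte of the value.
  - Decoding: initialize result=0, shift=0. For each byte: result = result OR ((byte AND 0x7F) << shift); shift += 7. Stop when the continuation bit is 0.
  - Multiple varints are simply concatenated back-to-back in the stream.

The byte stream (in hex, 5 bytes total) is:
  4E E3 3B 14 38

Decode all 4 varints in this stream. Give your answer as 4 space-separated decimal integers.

Answer: 78 7651 20 56

Derivation:
  byte[0]=0x4E cont=0 payload=0x4E=78: acc |= 78<<0 -> acc=78 shift=7 [end]
Varint 1: bytes[0:1] = 4E -> value 78 (1 byte(s))
  byte[1]=0xE3 cont=1 payload=0x63=99: acc |= 99<<0 -> acc=99 shift=7
  byte[2]=0x3B cont=0 payload=0x3B=59: acc |= 59<<7 -> acc=7651 shift=14 [end]
Varint 2: bytes[1:3] = E3 3B -> value 7651 (2 byte(s))
  byte[3]=0x14 cont=0 payload=0x14=20: acc |= 20<<0 -> acc=20 shift=7 [end]
Varint 3: bytes[3:4] = 14 -> value 20 (1 byte(s))
  byte[4]=0x38 cont=0 payload=0x38=56: acc |= 56<<0 -> acc=56 shift=7 [end]
Varint 4: bytes[4:5] = 38 -> value 56 (1 byte(s))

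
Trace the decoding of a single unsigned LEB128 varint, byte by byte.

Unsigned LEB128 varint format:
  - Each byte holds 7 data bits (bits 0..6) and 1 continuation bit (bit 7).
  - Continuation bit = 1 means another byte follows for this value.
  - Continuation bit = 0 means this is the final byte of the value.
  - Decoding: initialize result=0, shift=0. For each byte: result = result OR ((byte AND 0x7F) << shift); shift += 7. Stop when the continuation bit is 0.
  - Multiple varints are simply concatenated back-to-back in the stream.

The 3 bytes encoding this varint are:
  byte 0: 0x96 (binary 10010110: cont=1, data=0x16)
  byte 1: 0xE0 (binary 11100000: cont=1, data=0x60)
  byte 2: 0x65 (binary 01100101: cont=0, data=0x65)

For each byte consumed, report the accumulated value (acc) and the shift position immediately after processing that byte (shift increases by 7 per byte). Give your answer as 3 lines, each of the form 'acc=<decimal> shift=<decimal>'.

byte 0=0x96: payload=0x16=22, contrib = 22<<0 = 22; acc -> 22, shift -> 7
byte 1=0xE0: payload=0x60=96, contrib = 96<<7 = 12288; acc -> 12310, shift -> 14
byte 2=0x65: payload=0x65=101, contrib = 101<<14 = 1654784; acc -> 1667094, shift -> 21

Answer: acc=22 shift=7
acc=12310 shift=14
acc=1667094 shift=21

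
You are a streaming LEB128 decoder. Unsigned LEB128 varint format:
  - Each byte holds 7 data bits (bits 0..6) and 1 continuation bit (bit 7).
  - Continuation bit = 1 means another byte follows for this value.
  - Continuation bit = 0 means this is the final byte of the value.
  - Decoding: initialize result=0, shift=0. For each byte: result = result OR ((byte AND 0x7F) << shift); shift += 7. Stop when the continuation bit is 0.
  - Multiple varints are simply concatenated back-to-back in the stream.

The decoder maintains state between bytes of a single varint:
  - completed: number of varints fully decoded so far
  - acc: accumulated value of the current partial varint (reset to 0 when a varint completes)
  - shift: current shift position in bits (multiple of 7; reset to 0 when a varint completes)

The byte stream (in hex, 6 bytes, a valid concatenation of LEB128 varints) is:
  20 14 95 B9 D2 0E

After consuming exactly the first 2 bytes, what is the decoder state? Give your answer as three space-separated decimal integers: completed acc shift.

byte[0]=0x20 cont=0 payload=0x20: varint #1 complete (value=32); reset -> completed=1 acc=0 shift=0
byte[1]=0x14 cont=0 payload=0x14: varint #2 complete (value=20); reset -> completed=2 acc=0 shift=0

Answer: 2 0 0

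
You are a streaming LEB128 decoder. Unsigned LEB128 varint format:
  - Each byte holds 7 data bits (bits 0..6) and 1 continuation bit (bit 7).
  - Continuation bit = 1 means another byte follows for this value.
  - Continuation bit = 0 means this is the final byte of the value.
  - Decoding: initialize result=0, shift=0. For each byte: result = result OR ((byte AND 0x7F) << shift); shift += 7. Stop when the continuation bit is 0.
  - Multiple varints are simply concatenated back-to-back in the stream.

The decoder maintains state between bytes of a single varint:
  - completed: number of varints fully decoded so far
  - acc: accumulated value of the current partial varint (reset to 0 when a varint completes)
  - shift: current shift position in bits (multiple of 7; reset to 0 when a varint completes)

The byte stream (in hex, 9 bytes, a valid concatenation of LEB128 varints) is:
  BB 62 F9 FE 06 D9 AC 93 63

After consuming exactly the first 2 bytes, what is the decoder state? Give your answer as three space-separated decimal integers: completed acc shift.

Answer: 1 0 0

Derivation:
byte[0]=0xBB cont=1 payload=0x3B: acc |= 59<<0 -> completed=0 acc=59 shift=7
byte[1]=0x62 cont=0 payload=0x62: varint #1 complete (value=12603); reset -> completed=1 acc=0 shift=0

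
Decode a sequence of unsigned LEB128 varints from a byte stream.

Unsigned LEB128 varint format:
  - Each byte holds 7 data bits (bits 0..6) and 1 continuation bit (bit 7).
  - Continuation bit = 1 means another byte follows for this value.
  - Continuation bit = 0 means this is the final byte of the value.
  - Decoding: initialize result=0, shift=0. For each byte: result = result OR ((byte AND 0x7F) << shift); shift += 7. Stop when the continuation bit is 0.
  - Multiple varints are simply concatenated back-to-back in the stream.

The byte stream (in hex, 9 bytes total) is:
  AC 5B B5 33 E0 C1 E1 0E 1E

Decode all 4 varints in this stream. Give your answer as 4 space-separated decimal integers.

  byte[0]=0xAC cont=1 payload=0x2C=44: acc |= 44<<0 -> acc=44 shift=7
  byte[1]=0x5B cont=0 payload=0x5B=91: acc |= 91<<7 -> acc=11692 shift=14 [end]
Varint 1: bytes[0:2] = AC 5B -> value 11692 (2 byte(s))
  byte[2]=0xB5 cont=1 payload=0x35=53: acc |= 53<<0 -> acc=53 shift=7
  byte[3]=0x33 cont=0 payload=0x33=51: acc |= 51<<7 -> acc=6581 shift=14 [end]
Varint 2: bytes[2:4] = B5 33 -> value 6581 (2 byte(s))
  byte[4]=0xE0 cont=1 payload=0x60=96: acc |= 96<<0 -> acc=96 shift=7
  byte[5]=0xC1 cont=1 payload=0x41=65: acc |= 65<<7 -> acc=8416 shift=14
  byte[6]=0xE1 cont=1 payload=0x61=97: acc |= 97<<14 -> acc=1597664 shift=21
  byte[7]=0x0E cont=0 payload=0x0E=14: acc |= 14<<21 -> acc=30957792 shift=28 [end]
Varint 3: bytes[4:8] = E0 C1 E1 0E -> value 30957792 (4 byte(s))
  byte[8]=0x1E cont=0 payload=0x1E=30: acc |= 30<<0 -> acc=30 shift=7 [end]
Varint 4: bytes[8:9] = 1E -> value 30 (1 byte(s))

Answer: 11692 6581 30957792 30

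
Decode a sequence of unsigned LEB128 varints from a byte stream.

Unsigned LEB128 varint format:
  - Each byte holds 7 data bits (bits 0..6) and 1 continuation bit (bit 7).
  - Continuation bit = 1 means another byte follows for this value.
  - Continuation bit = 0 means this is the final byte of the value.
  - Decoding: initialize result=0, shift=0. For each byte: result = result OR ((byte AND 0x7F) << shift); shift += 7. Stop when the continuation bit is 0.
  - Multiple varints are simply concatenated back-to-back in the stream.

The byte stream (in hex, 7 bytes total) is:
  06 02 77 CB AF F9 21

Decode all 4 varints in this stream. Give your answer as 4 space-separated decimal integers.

Answer: 6 2 119 71194571

Derivation:
  byte[0]=0x06 cont=0 payload=0x06=6: acc |= 6<<0 -> acc=6 shift=7 [end]
Varint 1: bytes[0:1] = 06 -> value 6 (1 byte(s))
  byte[1]=0x02 cont=0 payload=0x02=2: acc |= 2<<0 -> acc=2 shift=7 [end]
Varint 2: bytes[1:2] = 02 -> value 2 (1 byte(s))
  byte[2]=0x77 cont=0 payload=0x77=119: acc |= 119<<0 -> acc=119 shift=7 [end]
Varint 3: bytes[2:3] = 77 -> value 119 (1 byte(s))
  byte[3]=0xCB cont=1 payload=0x4B=75: acc |= 75<<0 -> acc=75 shift=7
  byte[4]=0xAF cont=1 payload=0x2F=47: acc |= 47<<7 -> acc=6091 shift=14
  byte[5]=0xF9 cont=1 payload=0x79=121: acc |= 121<<14 -> acc=1988555 shift=21
  byte[6]=0x21 cont=0 payload=0x21=33: acc |= 33<<21 -> acc=71194571 shift=28 [end]
Varint 4: bytes[3:7] = CB AF F9 21 -> value 71194571 (4 byte(s))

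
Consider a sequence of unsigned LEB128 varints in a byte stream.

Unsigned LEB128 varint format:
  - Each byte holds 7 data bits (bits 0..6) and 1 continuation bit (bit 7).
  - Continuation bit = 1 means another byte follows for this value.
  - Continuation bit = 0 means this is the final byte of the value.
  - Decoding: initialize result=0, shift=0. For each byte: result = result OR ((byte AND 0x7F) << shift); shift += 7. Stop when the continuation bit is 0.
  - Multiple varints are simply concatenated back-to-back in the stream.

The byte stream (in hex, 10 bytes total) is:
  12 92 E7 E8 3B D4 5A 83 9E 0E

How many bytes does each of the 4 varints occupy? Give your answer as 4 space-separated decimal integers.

  byte[0]=0x12 cont=0 payload=0x12=18: acc |= 18<<0 -> acc=18 shift=7 [end]
Varint 1: bytes[0:1] = 12 -> value 18 (1 byte(s))
  byte[1]=0x92 cont=1 payload=0x12=18: acc |= 18<<0 -> acc=18 shift=7
  byte[2]=0xE7 cont=1 payload=0x67=103: acc |= 103<<7 -> acc=13202 shift=14
  byte[3]=0xE8 cont=1 payload=0x68=104: acc |= 104<<14 -> acc=1717138 shift=21
  byte[4]=0x3B cont=0 payload=0x3B=59: acc |= 59<<21 -> acc=125449106 shift=28 [end]
Varint 2: bytes[1:5] = 92 E7 E8 3B -> value 125449106 (4 byte(s))
  byte[5]=0xD4 cont=1 payload=0x54=84: acc |= 84<<0 -> acc=84 shift=7
  byte[6]=0x5A cont=0 payload=0x5A=90: acc |= 90<<7 -> acc=11604 shift=14 [end]
Varint 3: bytes[5:7] = D4 5A -> value 11604 (2 byte(s))
  byte[7]=0x83 cont=1 payload=0x03=3: acc |= 3<<0 -> acc=3 shift=7
  byte[8]=0x9E cont=1 payload=0x1E=30: acc |= 30<<7 -> acc=3843 shift=14
  byte[9]=0x0E cont=0 payload=0x0E=14: acc |= 14<<14 -> acc=233219 shift=21 [end]
Varint 4: bytes[7:10] = 83 9E 0E -> value 233219 (3 byte(s))

Answer: 1 4 2 3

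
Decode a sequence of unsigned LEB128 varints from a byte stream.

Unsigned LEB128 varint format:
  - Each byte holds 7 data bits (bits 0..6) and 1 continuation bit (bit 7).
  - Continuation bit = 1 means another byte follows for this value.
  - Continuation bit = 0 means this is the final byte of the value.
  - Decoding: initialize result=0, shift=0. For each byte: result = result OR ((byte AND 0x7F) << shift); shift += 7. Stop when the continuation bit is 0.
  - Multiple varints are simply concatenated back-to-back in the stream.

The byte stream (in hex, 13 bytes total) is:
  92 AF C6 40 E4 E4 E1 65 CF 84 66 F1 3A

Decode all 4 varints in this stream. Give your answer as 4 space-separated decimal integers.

Answer: 135370642 213414500 1671759 7537

Derivation:
  byte[0]=0x92 cont=1 payload=0x12=18: acc |= 18<<0 -> acc=18 shift=7
  byte[1]=0xAF cont=1 payload=0x2F=47: acc |= 47<<7 -> acc=6034 shift=14
  byte[2]=0xC6 cont=1 payload=0x46=70: acc |= 70<<14 -> acc=1152914 shift=21
  byte[3]=0x40 cont=0 payload=0x40=64: acc |= 64<<21 -> acc=135370642 shift=28 [end]
Varint 1: bytes[0:4] = 92 AF C6 40 -> value 135370642 (4 byte(s))
  byte[4]=0xE4 cont=1 payload=0x64=100: acc |= 100<<0 -> acc=100 shift=7
  byte[5]=0xE4 cont=1 payload=0x64=100: acc |= 100<<7 -> acc=12900 shift=14
  byte[6]=0xE1 cont=1 payload=0x61=97: acc |= 97<<14 -> acc=1602148 shift=21
  byte[7]=0x65 cont=0 payload=0x65=101: acc |= 101<<21 -> acc=213414500 shift=28 [end]
Varint 2: bytes[4:8] = E4 E4 E1 65 -> value 213414500 (4 byte(s))
  byte[8]=0xCF cont=1 payload=0x4F=79: acc |= 79<<0 -> acc=79 shift=7
  byte[9]=0x84 cont=1 payload=0x04=4: acc |= 4<<7 -> acc=591 shift=14
  byte[10]=0x66 cont=0 payload=0x66=102: acc |= 102<<14 -> acc=1671759 shift=21 [end]
Varint 3: bytes[8:11] = CF 84 66 -> value 1671759 (3 byte(s))
  byte[11]=0xF1 cont=1 payload=0x71=113: acc |= 113<<0 -> acc=113 shift=7
  byte[12]=0x3A cont=0 payload=0x3A=58: acc |= 58<<7 -> acc=7537 shift=14 [end]
Varint 4: bytes[11:13] = F1 3A -> value 7537 (2 byte(s))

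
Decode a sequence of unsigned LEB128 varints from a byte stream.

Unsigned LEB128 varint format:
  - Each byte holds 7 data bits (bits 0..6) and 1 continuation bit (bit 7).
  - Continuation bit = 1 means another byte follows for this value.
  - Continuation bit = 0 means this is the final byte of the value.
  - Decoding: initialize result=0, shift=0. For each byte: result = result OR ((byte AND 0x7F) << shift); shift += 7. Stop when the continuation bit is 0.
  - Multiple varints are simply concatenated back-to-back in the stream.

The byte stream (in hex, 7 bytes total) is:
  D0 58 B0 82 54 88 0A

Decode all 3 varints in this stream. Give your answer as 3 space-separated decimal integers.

  byte[0]=0xD0 cont=1 payload=0x50=80: acc |= 80<<0 -> acc=80 shift=7
  byte[1]=0x58 cont=0 payload=0x58=88: acc |= 88<<7 -> acc=11344 shift=14 [end]
Varint 1: bytes[0:2] = D0 58 -> value 11344 (2 byte(s))
  byte[2]=0xB0 cont=1 payload=0x30=48: acc |= 48<<0 -> acc=48 shift=7
  byte[3]=0x82 cont=1 payload=0x02=2: acc |= 2<<7 -> acc=304 shift=14
  byte[4]=0x54 cont=0 payload=0x54=84: acc |= 84<<14 -> acc=1376560 shift=21 [end]
Varint 2: bytes[2:5] = B0 82 54 -> value 1376560 (3 byte(s))
  byte[5]=0x88 cont=1 payload=0x08=8: acc |= 8<<0 -> acc=8 shift=7
  byte[6]=0x0A cont=0 payload=0x0A=10: acc |= 10<<7 -> acc=1288 shift=14 [end]
Varint 3: bytes[5:7] = 88 0A -> value 1288 (2 byte(s))

Answer: 11344 1376560 1288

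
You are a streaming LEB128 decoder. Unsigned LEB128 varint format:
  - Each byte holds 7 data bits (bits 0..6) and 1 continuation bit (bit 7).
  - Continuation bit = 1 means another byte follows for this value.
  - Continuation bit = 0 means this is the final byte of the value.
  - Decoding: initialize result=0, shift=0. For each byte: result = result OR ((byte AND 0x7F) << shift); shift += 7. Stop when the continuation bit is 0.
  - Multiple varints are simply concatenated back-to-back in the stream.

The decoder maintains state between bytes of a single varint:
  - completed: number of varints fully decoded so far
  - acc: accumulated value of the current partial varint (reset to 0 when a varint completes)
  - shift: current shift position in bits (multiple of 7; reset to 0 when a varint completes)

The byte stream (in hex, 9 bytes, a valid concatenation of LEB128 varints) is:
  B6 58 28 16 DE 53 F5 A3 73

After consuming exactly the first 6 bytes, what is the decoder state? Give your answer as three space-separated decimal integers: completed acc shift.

byte[0]=0xB6 cont=1 payload=0x36: acc |= 54<<0 -> completed=0 acc=54 shift=7
byte[1]=0x58 cont=0 payload=0x58: varint #1 complete (value=11318); reset -> completed=1 acc=0 shift=0
byte[2]=0x28 cont=0 payload=0x28: varint #2 complete (value=40); reset -> completed=2 acc=0 shift=0
byte[3]=0x16 cont=0 payload=0x16: varint #3 complete (value=22); reset -> completed=3 acc=0 shift=0
byte[4]=0xDE cont=1 payload=0x5E: acc |= 94<<0 -> completed=3 acc=94 shift=7
byte[5]=0x53 cont=0 payload=0x53: varint #4 complete (value=10718); reset -> completed=4 acc=0 shift=0

Answer: 4 0 0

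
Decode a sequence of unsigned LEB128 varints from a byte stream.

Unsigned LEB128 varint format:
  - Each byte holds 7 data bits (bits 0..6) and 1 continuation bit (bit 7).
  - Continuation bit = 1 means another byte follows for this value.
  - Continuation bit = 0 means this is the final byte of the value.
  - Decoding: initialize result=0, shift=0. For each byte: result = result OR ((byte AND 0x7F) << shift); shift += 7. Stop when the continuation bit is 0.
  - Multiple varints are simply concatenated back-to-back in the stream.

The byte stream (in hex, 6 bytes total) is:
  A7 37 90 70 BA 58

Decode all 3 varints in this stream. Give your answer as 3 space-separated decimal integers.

Answer: 7079 14352 11322

Derivation:
  byte[0]=0xA7 cont=1 payload=0x27=39: acc |= 39<<0 -> acc=39 shift=7
  byte[1]=0x37 cont=0 payload=0x37=55: acc |= 55<<7 -> acc=7079 shift=14 [end]
Varint 1: bytes[0:2] = A7 37 -> value 7079 (2 byte(s))
  byte[2]=0x90 cont=1 payload=0x10=16: acc |= 16<<0 -> acc=16 shift=7
  byte[3]=0x70 cont=0 payload=0x70=112: acc |= 112<<7 -> acc=14352 shift=14 [end]
Varint 2: bytes[2:4] = 90 70 -> value 14352 (2 byte(s))
  byte[4]=0xBA cont=1 payload=0x3A=58: acc |= 58<<0 -> acc=58 shift=7
  byte[5]=0x58 cont=0 payload=0x58=88: acc |= 88<<7 -> acc=11322 shift=14 [end]
Varint 3: bytes[4:6] = BA 58 -> value 11322 (2 byte(s))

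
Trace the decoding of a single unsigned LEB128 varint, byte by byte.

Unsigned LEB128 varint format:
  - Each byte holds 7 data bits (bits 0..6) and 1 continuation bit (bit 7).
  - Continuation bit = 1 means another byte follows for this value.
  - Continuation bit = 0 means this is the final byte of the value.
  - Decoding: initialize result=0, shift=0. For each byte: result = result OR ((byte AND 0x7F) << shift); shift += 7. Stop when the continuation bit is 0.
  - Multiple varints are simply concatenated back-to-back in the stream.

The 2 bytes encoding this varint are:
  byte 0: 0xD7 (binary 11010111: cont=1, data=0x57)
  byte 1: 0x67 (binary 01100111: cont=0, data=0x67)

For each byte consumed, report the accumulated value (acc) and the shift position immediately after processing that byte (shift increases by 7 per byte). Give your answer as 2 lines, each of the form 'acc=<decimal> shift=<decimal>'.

byte 0=0xD7: payload=0x57=87, contrib = 87<<0 = 87; acc -> 87, shift -> 7
byte 1=0x67: payload=0x67=103, contrib = 103<<7 = 13184; acc -> 13271, shift -> 14

Answer: acc=87 shift=7
acc=13271 shift=14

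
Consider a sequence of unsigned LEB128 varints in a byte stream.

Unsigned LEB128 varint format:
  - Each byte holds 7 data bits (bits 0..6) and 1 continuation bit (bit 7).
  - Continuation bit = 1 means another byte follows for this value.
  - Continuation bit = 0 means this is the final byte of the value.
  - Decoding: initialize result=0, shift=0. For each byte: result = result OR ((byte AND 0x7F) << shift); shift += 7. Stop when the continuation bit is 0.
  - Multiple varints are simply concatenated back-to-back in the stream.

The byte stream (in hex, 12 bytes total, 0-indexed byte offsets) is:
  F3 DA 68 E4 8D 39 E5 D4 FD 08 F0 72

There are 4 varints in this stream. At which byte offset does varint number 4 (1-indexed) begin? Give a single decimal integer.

  byte[0]=0xF3 cont=1 payload=0x73=115: acc |= 115<<0 -> acc=115 shift=7
  byte[1]=0xDA cont=1 payload=0x5A=90: acc |= 90<<7 -> acc=11635 shift=14
  byte[2]=0x68 cont=0 payload=0x68=104: acc |= 104<<14 -> acc=1715571 shift=21 [end]
Varint 1: bytes[0:3] = F3 DA 68 -> value 1715571 (3 byte(s))
  byte[3]=0xE4 cont=1 payload=0x64=100: acc |= 100<<0 -> acc=100 shift=7
  byte[4]=0x8D cont=1 payload=0x0D=13: acc |= 13<<7 -> acc=1764 shift=14
  byte[5]=0x39 cont=0 payload=0x39=57: acc |= 57<<14 -> acc=935652 shift=21 [end]
Varint 2: bytes[3:6] = E4 8D 39 -> value 935652 (3 byte(s))
  byte[6]=0xE5 cont=1 payload=0x65=101: acc |= 101<<0 -> acc=101 shift=7
  byte[7]=0xD4 cont=1 payload=0x54=84: acc |= 84<<7 -> acc=10853 shift=14
  byte[8]=0xFD cont=1 payload=0x7D=125: acc |= 125<<14 -> acc=2058853 shift=21
  byte[9]=0x08 cont=0 payload=0x08=8: acc |= 8<<21 -> acc=18836069 shift=28 [end]
Varint 3: bytes[6:10] = E5 D4 FD 08 -> value 18836069 (4 byte(s))
  byte[10]=0xF0 cont=1 payload=0x70=112: acc |= 112<<0 -> acc=112 shift=7
  byte[11]=0x72 cont=0 payload=0x72=114: acc |= 114<<7 -> acc=14704 shift=14 [end]
Varint 4: bytes[10:12] = F0 72 -> value 14704 (2 byte(s))

Answer: 10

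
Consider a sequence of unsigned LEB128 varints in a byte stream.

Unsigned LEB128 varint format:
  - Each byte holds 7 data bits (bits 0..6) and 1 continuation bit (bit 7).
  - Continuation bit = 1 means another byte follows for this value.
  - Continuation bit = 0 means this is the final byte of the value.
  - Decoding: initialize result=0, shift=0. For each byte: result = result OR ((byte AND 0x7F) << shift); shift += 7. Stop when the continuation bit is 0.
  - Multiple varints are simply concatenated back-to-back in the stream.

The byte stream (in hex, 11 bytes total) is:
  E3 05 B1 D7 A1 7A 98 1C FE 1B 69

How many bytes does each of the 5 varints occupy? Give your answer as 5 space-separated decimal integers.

Answer: 2 4 2 2 1

Derivation:
  byte[0]=0xE3 cont=1 payload=0x63=99: acc |= 99<<0 -> acc=99 shift=7
  byte[1]=0x05 cont=0 payload=0x05=5: acc |= 5<<7 -> acc=739 shift=14 [end]
Varint 1: bytes[0:2] = E3 05 -> value 739 (2 byte(s))
  byte[2]=0xB1 cont=1 payload=0x31=49: acc |= 49<<0 -> acc=49 shift=7
  byte[3]=0xD7 cont=1 payload=0x57=87: acc |= 87<<7 -> acc=11185 shift=14
  byte[4]=0xA1 cont=1 payload=0x21=33: acc |= 33<<14 -> acc=551857 shift=21
  byte[5]=0x7A cont=0 payload=0x7A=122: acc |= 122<<21 -> acc=256404401 shift=28 [end]
Varint 2: bytes[2:6] = B1 D7 A1 7A -> value 256404401 (4 byte(s))
  byte[6]=0x98 cont=1 payload=0x18=24: acc |= 24<<0 -> acc=24 shift=7
  byte[7]=0x1C cont=0 payload=0x1C=28: acc |= 28<<7 -> acc=3608 shift=14 [end]
Varint 3: bytes[6:8] = 98 1C -> value 3608 (2 byte(s))
  byte[8]=0xFE cont=1 payload=0x7E=126: acc |= 126<<0 -> acc=126 shift=7
  byte[9]=0x1B cont=0 payload=0x1B=27: acc |= 27<<7 -> acc=3582 shift=14 [end]
Varint 4: bytes[8:10] = FE 1B -> value 3582 (2 byte(s))
  byte[10]=0x69 cont=0 payload=0x69=105: acc |= 105<<0 -> acc=105 shift=7 [end]
Varint 5: bytes[10:11] = 69 -> value 105 (1 byte(s))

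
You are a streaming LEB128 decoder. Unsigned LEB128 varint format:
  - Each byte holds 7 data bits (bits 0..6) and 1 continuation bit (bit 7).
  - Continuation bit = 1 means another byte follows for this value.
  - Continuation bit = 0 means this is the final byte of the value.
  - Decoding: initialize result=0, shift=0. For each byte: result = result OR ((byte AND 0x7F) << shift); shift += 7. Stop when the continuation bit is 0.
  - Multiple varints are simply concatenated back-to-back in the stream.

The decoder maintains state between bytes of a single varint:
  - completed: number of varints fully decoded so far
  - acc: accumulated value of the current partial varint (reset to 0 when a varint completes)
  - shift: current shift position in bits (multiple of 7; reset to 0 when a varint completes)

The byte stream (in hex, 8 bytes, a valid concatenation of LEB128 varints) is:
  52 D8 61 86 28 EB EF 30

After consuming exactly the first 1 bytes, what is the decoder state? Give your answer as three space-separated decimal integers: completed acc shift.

Answer: 1 0 0

Derivation:
byte[0]=0x52 cont=0 payload=0x52: varint #1 complete (value=82); reset -> completed=1 acc=0 shift=0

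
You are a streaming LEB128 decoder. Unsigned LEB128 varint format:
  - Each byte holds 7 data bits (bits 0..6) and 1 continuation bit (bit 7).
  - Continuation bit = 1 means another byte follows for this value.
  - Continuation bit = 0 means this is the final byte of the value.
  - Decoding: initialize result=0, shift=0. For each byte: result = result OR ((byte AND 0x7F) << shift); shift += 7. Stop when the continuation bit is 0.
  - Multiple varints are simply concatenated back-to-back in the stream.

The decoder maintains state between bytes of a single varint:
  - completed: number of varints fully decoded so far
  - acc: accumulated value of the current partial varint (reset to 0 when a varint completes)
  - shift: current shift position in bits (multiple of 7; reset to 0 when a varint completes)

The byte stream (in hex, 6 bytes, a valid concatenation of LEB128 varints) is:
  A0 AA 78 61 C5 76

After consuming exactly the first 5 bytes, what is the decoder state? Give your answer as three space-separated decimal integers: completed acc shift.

byte[0]=0xA0 cont=1 payload=0x20: acc |= 32<<0 -> completed=0 acc=32 shift=7
byte[1]=0xAA cont=1 payload=0x2A: acc |= 42<<7 -> completed=0 acc=5408 shift=14
byte[2]=0x78 cont=0 payload=0x78: varint #1 complete (value=1971488); reset -> completed=1 acc=0 shift=0
byte[3]=0x61 cont=0 payload=0x61: varint #2 complete (value=97); reset -> completed=2 acc=0 shift=0
byte[4]=0xC5 cont=1 payload=0x45: acc |= 69<<0 -> completed=2 acc=69 shift=7

Answer: 2 69 7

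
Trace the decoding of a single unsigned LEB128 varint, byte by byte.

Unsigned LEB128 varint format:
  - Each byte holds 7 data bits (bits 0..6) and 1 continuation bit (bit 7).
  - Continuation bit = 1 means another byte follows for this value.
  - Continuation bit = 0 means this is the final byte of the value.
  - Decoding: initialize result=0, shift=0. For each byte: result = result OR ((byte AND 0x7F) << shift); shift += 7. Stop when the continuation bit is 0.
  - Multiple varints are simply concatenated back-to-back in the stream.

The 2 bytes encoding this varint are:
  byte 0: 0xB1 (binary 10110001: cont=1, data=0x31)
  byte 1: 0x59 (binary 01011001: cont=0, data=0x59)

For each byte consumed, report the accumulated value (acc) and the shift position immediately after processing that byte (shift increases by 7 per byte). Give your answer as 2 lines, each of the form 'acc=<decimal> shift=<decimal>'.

byte 0=0xB1: payload=0x31=49, contrib = 49<<0 = 49; acc -> 49, shift -> 7
byte 1=0x59: payload=0x59=89, contrib = 89<<7 = 11392; acc -> 11441, shift -> 14

Answer: acc=49 shift=7
acc=11441 shift=14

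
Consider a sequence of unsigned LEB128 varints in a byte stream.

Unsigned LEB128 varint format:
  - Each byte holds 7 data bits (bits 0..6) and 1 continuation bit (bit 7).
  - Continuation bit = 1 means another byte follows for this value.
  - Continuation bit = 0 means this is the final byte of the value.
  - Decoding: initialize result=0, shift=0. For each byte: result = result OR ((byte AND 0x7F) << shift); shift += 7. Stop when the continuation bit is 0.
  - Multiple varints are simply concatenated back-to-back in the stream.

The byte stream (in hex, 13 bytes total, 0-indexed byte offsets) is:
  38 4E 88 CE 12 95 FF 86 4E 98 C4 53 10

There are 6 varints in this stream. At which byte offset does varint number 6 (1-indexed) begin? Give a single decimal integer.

Answer: 12

Derivation:
  byte[0]=0x38 cont=0 payload=0x38=56: acc |= 56<<0 -> acc=56 shift=7 [end]
Varint 1: bytes[0:1] = 38 -> value 56 (1 byte(s))
  byte[1]=0x4E cont=0 payload=0x4E=78: acc |= 78<<0 -> acc=78 shift=7 [end]
Varint 2: bytes[1:2] = 4E -> value 78 (1 byte(s))
  byte[2]=0x88 cont=1 payload=0x08=8: acc |= 8<<0 -> acc=8 shift=7
  byte[3]=0xCE cont=1 payload=0x4E=78: acc |= 78<<7 -> acc=9992 shift=14
  byte[4]=0x12 cont=0 payload=0x12=18: acc |= 18<<14 -> acc=304904 shift=21 [end]
Varint 3: bytes[2:5] = 88 CE 12 -> value 304904 (3 byte(s))
  byte[5]=0x95 cont=1 payload=0x15=21: acc |= 21<<0 -> acc=21 shift=7
  byte[6]=0xFF cont=1 payload=0x7F=127: acc |= 127<<7 -> acc=16277 shift=14
  byte[7]=0x86 cont=1 payload=0x06=6: acc |= 6<<14 -> acc=114581 shift=21
  byte[8]=0x4E cont=0 payload=0x4E=78: acc |= 78<<21 -> acc=163692437 shift=28 [end]
Varint 4: bytes[5:9] = 95 FF 86 4E -> value 163692437 (4 byte(s))
  byte[9]=0x98 cont=1 payload=0x18=24: acc |= 24<<0 -> acc=24 shift=7
  byte[10]=0xC4 cont=1 payload=0x44=68: acc |= 68<<7 -> acc=8728 shift=14
  byte[11]=0x53 cont=0 payload=0x53=83: acc |= 83<<14 -> acc=1368600 shift=21 [end]
Varint 5: bytes[9:12] = 98 C4 53 -> value 1368600 (3 byte(s))
  byte[12]=0x10 cont=0 payload=0x10=16: acc |= 16<<0 -> acc=16 shift=7 [end]
Varint 6: bytes[12:13] = 10 -> value 16 (1 byte(s))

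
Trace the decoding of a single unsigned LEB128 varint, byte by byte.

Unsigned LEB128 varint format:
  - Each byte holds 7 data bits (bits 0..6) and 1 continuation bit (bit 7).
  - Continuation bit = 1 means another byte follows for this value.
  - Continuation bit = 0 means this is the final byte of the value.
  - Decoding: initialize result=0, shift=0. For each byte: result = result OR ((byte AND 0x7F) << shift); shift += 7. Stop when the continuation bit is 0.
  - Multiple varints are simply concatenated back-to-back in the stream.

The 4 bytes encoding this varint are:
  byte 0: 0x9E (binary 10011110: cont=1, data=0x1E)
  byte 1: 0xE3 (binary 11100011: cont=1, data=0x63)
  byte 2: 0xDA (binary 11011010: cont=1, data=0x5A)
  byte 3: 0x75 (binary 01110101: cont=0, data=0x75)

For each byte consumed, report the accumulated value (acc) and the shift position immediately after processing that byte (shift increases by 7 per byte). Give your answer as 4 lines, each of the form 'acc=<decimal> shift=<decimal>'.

Answer: acc=30 shift=7
acc=12702 shift=14
acc=1487262 shift=21
acc=246854046 shift=28

Derivation:
byte 0=0x9E: payload=0x1E=30, contrib = 30<<0 = 30; acc -> 30, shift -> 7
byte 1=0xE3: payload=0x63=99, contrib = 99<<7 = 12672; acc -> 12702, shift -> 14
byte 2=0xDA: payload=0x5A=90, contrib = 90<<14 = 1474560; acc -> 1487262, shift -> 21
byte 3=0x75: payload=0x75=117, contrib = 117<<21 = 245366784; acc -> 246854046, shift -> 28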